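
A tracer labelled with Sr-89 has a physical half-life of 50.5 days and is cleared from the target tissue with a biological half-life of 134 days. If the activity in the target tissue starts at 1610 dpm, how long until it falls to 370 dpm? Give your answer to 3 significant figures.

1/t_eff = 1/t_phys + 1/t_biol = 1/50.5 + 1/134 = 0.027265 per day.
t_eff = 50.5 × 134 / (50.5 + 134) ≈ 36.678 days.
n = log₂(1610/370) ≈ 2.1215; t = 2.1215 × 36.678 ≈ 77.81 days.

77.8 days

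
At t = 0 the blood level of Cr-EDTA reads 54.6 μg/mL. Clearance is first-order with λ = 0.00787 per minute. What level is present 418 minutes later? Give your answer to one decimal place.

2.0 μg/mL

t½ = ln 2 / λ = 0.69315 / 0.00787 ≈ 88.075 minutes.
Number of half-lives: n = 418/88.075 ≈ 4.746.
Remaining = 54.6 × (1/2)^4.746 = 54.6 × 0.037267 ≈ 2.0348 μg/mL.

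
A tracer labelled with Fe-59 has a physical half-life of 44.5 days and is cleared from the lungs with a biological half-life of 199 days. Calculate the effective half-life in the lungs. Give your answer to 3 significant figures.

36.4 days

1/t_eff = 1/t_phys + 1/t_biol = 1/44.5 + 1/199 = 0.027497 per day.
t_eff = 44.5 × 199 / (44.5 + 199) ≈ 36.368 days.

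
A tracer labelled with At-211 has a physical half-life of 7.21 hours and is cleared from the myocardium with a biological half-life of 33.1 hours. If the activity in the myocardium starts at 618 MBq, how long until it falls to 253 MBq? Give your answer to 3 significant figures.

1/t_eff = 1/t_phys + 1/t_biol = 1/7.21 + 1/33.1 = 0.16891 per hour.
t_eff = 7.21 × 33.1 / (7.21 + 33.1) ≈ 5.9204 hours.
n = log₂(618/253) ≈ 1.2885; t = 1.2885 × 5.9204 ≈ 7.6282 hours.

7.63 hours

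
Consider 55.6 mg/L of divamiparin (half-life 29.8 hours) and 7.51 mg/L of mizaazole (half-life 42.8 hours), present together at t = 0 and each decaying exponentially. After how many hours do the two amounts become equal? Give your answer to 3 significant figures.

283 hours

Set 55.6·(1/2)^(t/29.8) = 7.51·(1/2)^(t/42.8).
Taking log₂: log₂(55.6/7.51) = t·(1/29.8 − 1/42.8).
log₂(7.4035) = 2.8882; 1/29.8 − 1/42.8 = 0.010193.
t = 2.8882 / 0.010193 ≈ 283.36 hours.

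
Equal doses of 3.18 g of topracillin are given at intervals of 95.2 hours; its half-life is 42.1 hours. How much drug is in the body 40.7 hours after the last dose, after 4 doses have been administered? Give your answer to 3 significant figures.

2.05 g

The 4 doses were given 326.3, 231.1, 135.9, 40.7 hours ago.
Total = 3.18·(1/2)^(326.3/42.1) + 3.18·(1/2)^(231.1/42.1) + 3.18·(1/2)^(135.9/42.1) + 3.18·(1/2)^(40.7/42.1)
      = 0.014766 + 0.070791 + 0.33939 + 1.6271 ≈ 2.052 g.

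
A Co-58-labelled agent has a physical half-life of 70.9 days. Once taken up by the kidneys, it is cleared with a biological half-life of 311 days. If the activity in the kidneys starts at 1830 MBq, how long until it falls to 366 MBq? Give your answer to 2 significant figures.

1/t_eff = 1/t_phys + 1/t_biol = 1/70.9 + 1/311 = 0.01732 per day.
t_eff = 70.9 × 311 / (70.9 + 311) ≈ 57.737 days.
n = log₂(1830/366) ≈ 2.3219; t = 2.3219 × 57.737 ≈ 134.06 days.

130 days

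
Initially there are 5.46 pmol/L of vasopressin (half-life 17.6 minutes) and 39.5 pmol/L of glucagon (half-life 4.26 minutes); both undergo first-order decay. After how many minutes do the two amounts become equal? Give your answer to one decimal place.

16.0 minutes

Set 5.46·(1/2)^(t/17.6) = 39.5·(1/2)^(t/4.26).
Taking log₂: log₂(5.46/39.5) = t·(1/17.6 − 1/4.26).
log₂(0.13823) = -2.8549; 1/17.6 − 1/4.26 = -0.17792.
t = -2.8549 / -0.17792 ≈ 16.046 minutes.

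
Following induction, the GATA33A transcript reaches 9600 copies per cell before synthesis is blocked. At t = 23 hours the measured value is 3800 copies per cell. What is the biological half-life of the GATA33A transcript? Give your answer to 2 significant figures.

A/A₀ = 3800/9600 ≈ 0.39583.
n = log₂(2.5263) ≈ 1.337 half-lives elapsed in 23 hours.
t½ = 23/1.337 ≈ 17.202 hours.

17 hours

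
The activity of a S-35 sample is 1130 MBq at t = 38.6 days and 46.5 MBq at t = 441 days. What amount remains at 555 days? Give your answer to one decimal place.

18.8 MBq

Over Δt = 441 − 38.6 = 402.4 days, the level fell by a factor of 1130/46.5 ≈ 24.301.
n = log₂(24.301) ≈ 4.6029 half-lives, so t½ = 402.4/4.6029 ≈ 87.422 days.
From t = 441 to t = 555: 46.5 × (1/2)^((555−441)/87.422) ≈ 18.832 MBq.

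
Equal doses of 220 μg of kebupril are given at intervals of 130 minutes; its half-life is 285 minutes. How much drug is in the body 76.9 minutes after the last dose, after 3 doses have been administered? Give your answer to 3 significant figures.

412 μg

The 3 doses were given 336.9, 206.9, 76.9 minutes ago.
Total = 220·(1/2)^(336.9/285) + 220·(1/2)^(206.9/285) + 220·(1/2)^(76.9/285)
      = 96.956 + 133.01 + 182.47 ≈ 412.44 μg.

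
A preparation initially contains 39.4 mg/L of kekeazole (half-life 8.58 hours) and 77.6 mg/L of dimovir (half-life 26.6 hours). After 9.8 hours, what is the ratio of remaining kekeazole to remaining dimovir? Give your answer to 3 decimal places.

0.297

kekeazole: 39.4 × (1/2)^(9.8/8.58) = 39.4 × (1/2)^1.1422 ≈ 17.851 mg/L.
dimovir: 77.6 × (1/2)^(9.8/26.6) = 77.6 × (1/2)^0.36842 ≈ 60.111 mg/L.
Ratio ≈ 17.851 / 60.111 ≈ 0.29697.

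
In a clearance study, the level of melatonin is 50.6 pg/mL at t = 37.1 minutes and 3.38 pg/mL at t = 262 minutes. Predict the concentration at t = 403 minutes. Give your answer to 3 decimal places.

0.620 pg/mL

Over Δt = 262 − 37.1 = 224.9 minutes, the level fell by a factor of 50.6/3.38 ≈ 14.97.
n = log₂(14.97) ≈ 3.904 half-lives, so t½ = 224.9/3.904 ≈ 57.607 minutes.
From t = 262 to t = 403: 3.38 × (1/2)^((403−262)/57.607) ≈ 0.6196 pg/mL.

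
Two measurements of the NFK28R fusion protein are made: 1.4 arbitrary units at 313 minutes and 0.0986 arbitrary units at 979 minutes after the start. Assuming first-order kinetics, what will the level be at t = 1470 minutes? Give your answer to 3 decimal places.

Over Δt = 979 − 313 = 666 minutes, the level fell by a factor of 1.4/0.0986 ≈ 14.199.
n = log₂(14.199) ≈ 3.8277 half-lives, so t½ = 666/3.8277 ≈ 174 minutes.
From t = 979 to t = 1470: 0.0986 × (1/2)^((1470−979)/174) ≈ 0.013944 arbitrary units.

0.014 arbitrary units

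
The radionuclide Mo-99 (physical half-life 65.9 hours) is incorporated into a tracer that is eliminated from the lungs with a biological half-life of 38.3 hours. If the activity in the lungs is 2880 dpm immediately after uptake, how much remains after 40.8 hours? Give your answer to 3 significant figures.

896 dpm

1/t_eff = 1/t_phys + 1/t_biol = 1/65.9 + 1/38.3 = 0.041284 per hour.
t_eff = 65.9 × 38.3 / (65.9 + 38.3) ≈ 24.222 hours.
Remaining = 2880 × (1/2)^(40.8/24.222) = 2880 × (1/2)^1.6844 ≈ 896.06 dpm.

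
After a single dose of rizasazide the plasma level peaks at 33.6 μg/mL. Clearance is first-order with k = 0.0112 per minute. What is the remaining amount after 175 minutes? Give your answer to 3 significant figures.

4.73 μg/mL

t½ = ln 2 / k = 0.69315 / 0.0112 ≈ 61.888 minutes.
Number of half-lives: n = 175/61.888 ≈ 2.8277.
Remaining = 33.6 × (1/2)^2.8277 = 33.6 × 0.14086 ≈ 4.7328 μg/mL.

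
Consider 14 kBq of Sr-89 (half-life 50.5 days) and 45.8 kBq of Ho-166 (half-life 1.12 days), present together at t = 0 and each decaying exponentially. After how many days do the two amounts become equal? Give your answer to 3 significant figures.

1.96 days

Set 14·(1/2)^(t/50.5) = 45.8·(1/2)^(t/1.12).
Taking log₂: log₂(14/45.8) = t·(1/50.5 − 1/1.12).
log₂(0.30568) = -1.7099; 1/50.5 − 1/1.12 = -0.87306.
t = -1.7099 / -0.87306 ≈ 1.9585 days.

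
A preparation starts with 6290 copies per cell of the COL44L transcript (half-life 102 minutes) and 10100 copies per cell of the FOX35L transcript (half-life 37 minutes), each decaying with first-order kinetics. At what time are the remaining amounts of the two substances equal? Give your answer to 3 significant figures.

39.7 minutes

Set 6290·(1/2)^(t/102) = 10100·(1/2)^(t/37).
Taking log₂: log₂(6290/10100) = t·(1/102 − 1/37).
log₂(0.62277) = -0.68322; 1/102 − 1/37 = -0.017223.
t = -0.68322 / -0.017223 ≈ 39.669 minutes.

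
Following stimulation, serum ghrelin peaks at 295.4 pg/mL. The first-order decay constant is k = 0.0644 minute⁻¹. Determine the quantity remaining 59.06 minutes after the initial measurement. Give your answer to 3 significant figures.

6.59 pg/mL

t½ = ln 2 / k = 0.69315 / 0.0644 ≈ 10.763 minutes.
Number of half-lives: n = 59.06/10.763 ≈ 5.4872.
Remaining = 295.4 × (1/2)^5.4872 = 295.4 × 0.022293 ≈ 6.5855 pg/mL.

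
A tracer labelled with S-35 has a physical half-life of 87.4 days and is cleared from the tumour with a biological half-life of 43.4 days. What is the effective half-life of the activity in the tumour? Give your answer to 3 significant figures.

29.0 days

1/t_eff = 1/t_phys + 1/t_biol = 1/87.4 + 1/43.4 = 0.034483 per day.
t_eff = 87.4 × 43.4 / (87.4 + 43.4) ≈ 29 days.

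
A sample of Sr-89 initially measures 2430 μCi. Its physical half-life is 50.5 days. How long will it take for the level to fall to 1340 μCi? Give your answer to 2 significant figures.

Fraction remaining = 1340/2430 ≈ 0.55144.
n = log₂(2430/1340) = ln(1.8134)/ln 2 ≈ 0.85872 half-lives.
t = n × t½ = 0.85872 × 50.5 ≈ 43.366 days.

43 days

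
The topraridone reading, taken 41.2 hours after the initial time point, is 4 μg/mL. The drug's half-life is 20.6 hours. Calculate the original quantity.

Number of half-lives elapsed: n = 41.2/20.6 ≈ 2.
A₀ = A × 2^n = 4 × 2^2 = 4 × 4 ≈ 16 μg/mL.

16 μg/mL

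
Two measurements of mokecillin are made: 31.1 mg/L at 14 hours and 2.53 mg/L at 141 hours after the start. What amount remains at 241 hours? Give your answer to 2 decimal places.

Over Δt = 141 − 14 = 127 hours, the level fell by a factor of 31.1/2.53 ≈ 12.292.
n = log₂(12.292) ≈ 3.6197 half-lives, so t½ = 127/3.6197 ≈ 35.086 hours.
From t = 141 to t = 241: 2.53 × (1/2)^((241−141)/35.086) ≈ 0.35086 mg/L.

0.35 mg/L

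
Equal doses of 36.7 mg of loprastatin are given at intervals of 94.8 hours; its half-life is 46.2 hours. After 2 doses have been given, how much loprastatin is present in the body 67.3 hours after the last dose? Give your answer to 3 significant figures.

The 2 doses were given 162.1, 67.3 hours ago.
Total = 36.7·(1/2)^(162.1/46.2) + 36.7·(1/2)^(67.3/46.2)
      = 3.2244 + 13.371 ≈ 16.595 mg.

16.6 mg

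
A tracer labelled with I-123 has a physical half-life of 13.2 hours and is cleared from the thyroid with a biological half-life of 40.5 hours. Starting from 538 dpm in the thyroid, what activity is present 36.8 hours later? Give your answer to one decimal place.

41.5 dpm

1/t_eff = 1/t_phys + 1/t_biol = 1/13.2 + 1/40.5 = 0.10045 per hour.
t_eff = 13.2 × 40.5 / (13.2 + 40.5) ≈ 9.9553 hours.
Remaining = 538 × (1/2)^(36.8/9.9553) = 538 × (1/2)^3.6965 ≈ 41.497 dpm.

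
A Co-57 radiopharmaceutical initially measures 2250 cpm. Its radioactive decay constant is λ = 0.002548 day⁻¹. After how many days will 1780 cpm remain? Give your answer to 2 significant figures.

92 days

t½ = ln 2 / λ = 0.69315 / 0.002548 ≈ 272.04 days.
Fraction remaining = 1780/2250 ≈ 0.79111.
n = log₂(2250/1780) = ln(1.264)/ln 2 ≈ 0.33805 half-lives.
t = n × t½ = 0.33805 × 272.04 ≈ 91.961 days.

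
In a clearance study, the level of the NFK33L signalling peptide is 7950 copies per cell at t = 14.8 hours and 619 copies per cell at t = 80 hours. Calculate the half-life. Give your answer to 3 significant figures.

Over Δt = 80 − 14.8 = 65.2 hours, the level fell by a factor of 7950/619 ≈ 12.843.
n = log₂(12.843) ≈ 3.6829 half-lives, so t½ = 65.2/3.6829 ≈ 17.703 hours.

17.7 hours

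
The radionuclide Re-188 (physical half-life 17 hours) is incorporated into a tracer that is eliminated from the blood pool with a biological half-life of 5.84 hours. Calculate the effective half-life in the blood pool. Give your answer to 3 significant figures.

4.35 hours

1/t_eff = 1/t_phys + 1/t_biol = 1/17 + 1/5.84 = 0.23006 per hour.
t_eff = 17 × 5.84 / (17 + 5.84) ≈ 4.3468 hours.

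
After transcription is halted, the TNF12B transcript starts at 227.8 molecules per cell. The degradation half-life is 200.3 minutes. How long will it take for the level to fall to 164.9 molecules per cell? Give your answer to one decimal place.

93.4 minutes

Fraction remaining = 164.9/227.8 ≈ 0.72388.
n = log₂(227.8/164.9) = ln(1.3814)/ln 2 ≈ 0.46618 half-lives.
t = n × t½ = 0.46618 × 200.3 ≈ 93.375 minutes.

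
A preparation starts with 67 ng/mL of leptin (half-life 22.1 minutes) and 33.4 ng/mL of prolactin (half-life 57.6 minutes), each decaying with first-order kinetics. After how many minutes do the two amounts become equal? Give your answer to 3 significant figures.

36.0 minutes

Set 67·(1/2)^(t/22.1) = 33.4·(1/2)^(t/57.6).
Taking log₂: log₂(67/33.4) = t·(1/22.1 − 1/57.6).
log₂(2.006) = 1.0043; 1/22.1 − 1/57.6 = 0.027888.
t = 1.0043 / 0.027888 ≈ 36.013 minutes.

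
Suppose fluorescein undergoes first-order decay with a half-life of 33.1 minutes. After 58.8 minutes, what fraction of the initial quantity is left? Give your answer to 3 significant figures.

n = 58.8/33.1 ≈ 1.7764 half-lives.
Fraction remaining = (1/2)^1.7764 ≈ 0.2919.

0.292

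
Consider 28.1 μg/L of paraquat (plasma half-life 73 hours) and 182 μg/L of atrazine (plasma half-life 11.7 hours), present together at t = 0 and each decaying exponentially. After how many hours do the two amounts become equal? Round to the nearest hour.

38 hours

Set 28.1·(1/2)^(t/73) = 182·(1/2)^(t/11.7).
Taking log₂: log₂(28.1/182) = t·(1/73 − 1/11.7).
log₂(0.1544) = -2.6953; 1/73 − 1/11.7 = -0.071771.
t = -2.6953 / -0.071771 ≈ 37.554 hours.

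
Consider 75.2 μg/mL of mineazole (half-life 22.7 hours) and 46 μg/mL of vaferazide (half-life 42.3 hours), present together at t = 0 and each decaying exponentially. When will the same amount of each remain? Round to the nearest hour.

35 hours

Set 75.2·(1/2)^(t/22.7) = 46·(1/2)^(t/42.3).
Taking log₂: log₂(75.2/46) = t·(1/22.7 − 1/42.3).
log₂(1.6348) = 0.7091; 1/22.7 − 1/42.3 = 0.020412.
t = 0.7091 / 0.020412 ≈ 34.739 hours.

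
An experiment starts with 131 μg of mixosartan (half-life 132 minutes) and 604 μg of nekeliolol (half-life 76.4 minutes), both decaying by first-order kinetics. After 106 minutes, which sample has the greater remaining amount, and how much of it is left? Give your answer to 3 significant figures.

mixosartan: 131 × (1/2)^0.80303 ≈ 75.082 μg.
nekeliolol: 604 × (1/2)^1.3874 ≈ 230.88 μg.
Nekeliolol has more remaining, at ≈ 230.88 μg.

nekeliolol, 231 μg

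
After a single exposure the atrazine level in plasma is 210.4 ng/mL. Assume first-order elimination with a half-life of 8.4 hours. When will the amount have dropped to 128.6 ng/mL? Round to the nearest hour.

6 hours

Fraction remaining = 128.6/210.4 ≈ 0.61122.
n = log₂(210.4/128.6) = ln(1.6361)/ln 2 ≈ 0.71024 half-lives.
t = n × t½ = 0.71024 × 8.4 ≈ 5.9661 hours.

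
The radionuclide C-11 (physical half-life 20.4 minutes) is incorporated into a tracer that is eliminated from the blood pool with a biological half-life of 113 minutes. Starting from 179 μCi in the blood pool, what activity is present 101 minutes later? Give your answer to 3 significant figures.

1/t_eff = 1/t_phys + 1/t_biol = 1/20.4 + 1/113 = 0.057869 per minute.
t_eff = 20.4 × 113 / (20.4 + 113) ≈ 17.28 minutes.
Remaining = 179 × (1/2)^(101/17.28) = 179 × (1/2)^5.8448 ≈ 3.1146 μCi.

3.11 μCi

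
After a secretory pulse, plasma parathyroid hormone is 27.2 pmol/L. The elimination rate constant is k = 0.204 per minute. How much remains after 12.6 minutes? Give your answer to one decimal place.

t½ = ln 2 / k = 0.69315 / 0.204 ≈ 3.3978 minutes.
Number of half-lives: n = 12.6/3.3978 ≈ 3.7083.
Remaining = 27.2 × (1/2)^3.7083 = 27.2 × 0.076505 ≈ 2.0809 pmol/L.

2.1 pmol/L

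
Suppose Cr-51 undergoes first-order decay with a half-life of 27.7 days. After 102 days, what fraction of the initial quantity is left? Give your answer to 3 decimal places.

0.078

n = 102/27.7 ≈ 3.6823 half-lives.
Fraction remaining = (1/2)^3.6823 ≈ 0.077896.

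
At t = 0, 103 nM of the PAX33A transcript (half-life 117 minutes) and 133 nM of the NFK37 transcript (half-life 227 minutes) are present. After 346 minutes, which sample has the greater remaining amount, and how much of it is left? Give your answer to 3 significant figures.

NFK37 transcript, 46.2 nM

PAX33A transcript: 103 × (1/2)^2.9573 ≈ 13.262 nM.
NFK37 transcript: 133 × (1/2)^1.5242 ≈ 46.239 nM.
NFK37 transcript has more remaining, at ≈ 46.239 nM.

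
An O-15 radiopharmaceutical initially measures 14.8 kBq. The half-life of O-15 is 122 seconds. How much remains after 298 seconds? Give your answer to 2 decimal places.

Number of half-lives: n = 298/122 ≈ 2.4426.
Remaining = 14.8 × (1/2)^2.4426 = 14.8 × 0.18395 ≈ 2.7224 kBq.

2.72 kBq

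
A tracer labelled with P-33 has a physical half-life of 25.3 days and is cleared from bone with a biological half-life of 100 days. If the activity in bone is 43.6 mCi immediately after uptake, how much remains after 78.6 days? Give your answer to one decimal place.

2.9 mCi

1/t_eff = 1/t_phys + 1/t_biol = 1/25.3 + 1/100 = 0.049526 per day.
t_eff = 25.3 × 100 / (25.3 + 100) ≈ 20.192 days.
Remaining = 43.6 × (1/2)^(78.6/20.192) = 43.6 × (1/2)^3.8927 ≈ 2.9354 mCi.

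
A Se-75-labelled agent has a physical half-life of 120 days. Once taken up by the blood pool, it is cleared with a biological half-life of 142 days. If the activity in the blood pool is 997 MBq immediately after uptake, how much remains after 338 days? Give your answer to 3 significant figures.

27.2 MBq

1/t_eff = 1/t_phys + 1/t_biol = 1/120 + 1/142 = 0.015376 per day.
t_eff = 120 × 142 / (120 + 142) ≈ 65.038 days.
Remaining = 997 × (1/2)^(338/65.038) = 997 × (1/2)^5.1969 ≈ 27.181 MBq.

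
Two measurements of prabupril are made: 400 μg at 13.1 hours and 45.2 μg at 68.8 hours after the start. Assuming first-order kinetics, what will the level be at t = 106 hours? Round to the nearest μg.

Over Δt = 68.8 − 13.1 = 55.7 hours, the level fell by a factor of 400/45.2 ≈ 8.8496.
n = log₂(8.8496) ≈ 3.1456 half-lives, so t½ = 55.7/3.1456 ≈ 17.707 hours.
From t = 68.8 to t = 106: 45.2 × (1/2)^((106−68.8)/17.707) ≈ 10.537 μg.

11 μg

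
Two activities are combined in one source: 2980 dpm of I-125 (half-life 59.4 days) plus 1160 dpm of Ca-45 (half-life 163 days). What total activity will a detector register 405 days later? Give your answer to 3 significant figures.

234 dpm

I-125: 2980 × (1/2)^(405/59.4) = 2980 × (1/2)^6.8182 ≈ 26.408 dpm.
Ca-45: 1160 × (1/2)^(405/163) = 1160 × (1/2)^2.4847 ≈ 207.25 dpm.
Total = 26.408 + 207.25 ≈ 233.66 dpm.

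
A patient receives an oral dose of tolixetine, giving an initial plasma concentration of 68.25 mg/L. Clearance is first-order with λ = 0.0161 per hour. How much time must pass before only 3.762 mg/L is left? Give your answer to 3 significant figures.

180 hours

t½ = ln 2 / λ = 0.69315 / 0.0161 ≈ 43.053 hours.
Fraction remaining = 3.762/68.25 ≈ 0.055121.
n = log₂(68.25/3.762) = ln(18.142)/ln 2 ≈ 4.1813 half-lives.
t = n × t½ = 4.1813 × 43.053 ≈ 180.01 hours.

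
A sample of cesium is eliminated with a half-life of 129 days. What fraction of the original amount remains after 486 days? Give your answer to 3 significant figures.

0.0734

n = 486/129 ≈ 3.7674 half-lives.
Fraction remaining = (1/2)^3.7674 ≈ 0.073432.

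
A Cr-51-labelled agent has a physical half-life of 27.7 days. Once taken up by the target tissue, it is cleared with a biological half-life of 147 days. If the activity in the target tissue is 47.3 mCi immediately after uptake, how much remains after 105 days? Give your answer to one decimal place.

2.1 mCi

1/t_eff = 1/t_phys + 1/t_biol = 1/27.7 + 1/147 = 0.042904 per day.
t_eff = 27.7 × 147 / (27.7 + 147) ≈ 23.308 days.
Remaining = 47.3 × (1/2)^(105/23.308) = 47.3 × (1/2)^4.5049 ≈ 2.0833 mCi.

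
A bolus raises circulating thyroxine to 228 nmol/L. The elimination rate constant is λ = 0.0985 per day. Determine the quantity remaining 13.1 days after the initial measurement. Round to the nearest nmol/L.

63 nmol/L

t½ = ln 2 / λ = 0.69315 / 0.0985 ≈ 7.037 days.
Number of half-lives: n = 13.1/7.037 ≈ 1.8616.
Remaining = 228 × (1/2)^1.8616 = 228 × 0.27517 ≈ 62.74 nmol/L.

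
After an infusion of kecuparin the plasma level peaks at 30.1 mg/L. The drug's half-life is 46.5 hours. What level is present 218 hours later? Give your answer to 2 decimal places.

Number of half-lives: n = 218/46.5 ≈ 4.6882.
Remaining = 30.1 × (1/2)^4.6882 = 30.1 × 0.03879 ≈ 1.1676 mg/L.

1.17 mg/L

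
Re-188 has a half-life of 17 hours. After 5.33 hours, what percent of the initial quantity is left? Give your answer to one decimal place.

80.5%

n = 5.33/17 ≈ 0.31353 half-lives.
Fraction remaining = (1/2)^0.31353 ≈ 0.80467, i.e. 80.467%.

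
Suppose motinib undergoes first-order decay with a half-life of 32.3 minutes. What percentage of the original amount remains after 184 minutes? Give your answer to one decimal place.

1.9%

n = 184/32.3 ≈ 5.6966 half-lives.
Fraction remaining = (1/2)^5.6966 ≈ 0.019282, i.e. 1.9282%.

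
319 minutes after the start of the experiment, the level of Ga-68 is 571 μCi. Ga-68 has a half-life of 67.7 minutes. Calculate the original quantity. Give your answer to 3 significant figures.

15000 μCi

Number of half-lives elapsed: n = 319/67.7 ≈ 4.712.
A₀ = A × 2^n = 571 × 2^4.712 = 571 × 26.209 ≈ 14965 μCi.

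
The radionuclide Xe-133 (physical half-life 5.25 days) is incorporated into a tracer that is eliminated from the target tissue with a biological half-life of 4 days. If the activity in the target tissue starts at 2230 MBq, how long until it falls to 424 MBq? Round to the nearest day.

1/t_eff = 1/t_phys + 1/t_biol = 1/5.25 + 1/4 = 0.44048 per day.
t_eff = 5.25 × 4 / (5.25 + 4) ≈ 2.2703 days.
n = log₂(2230/424) ≈ 2.3949; t = 2.3949 × 2.2703 ≈ 5.4371 days.

5 days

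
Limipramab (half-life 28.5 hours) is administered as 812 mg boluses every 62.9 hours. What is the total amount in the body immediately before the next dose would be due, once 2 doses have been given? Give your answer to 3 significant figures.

The 2 doses were given 125.8, 62.9 hours ago.
Total = 812·(1/2)^(125.8/28.5) + 812·(1/2)^(62.9/28.5)
      = 38.089 + 175.86 ≈ 213.95 mg.

214 mg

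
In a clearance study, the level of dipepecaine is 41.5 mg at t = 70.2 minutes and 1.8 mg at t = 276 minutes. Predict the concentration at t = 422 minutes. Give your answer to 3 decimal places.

0.194 mg

Over Δt = 276 − 70.2 = 205.8 minutes, the level fell by a factor of 41.5/1.8 ≈ 23.056.
n = log₂(23.056) ≈ 4.527 half-lives, so t½ = 205.8/4.527 ≈ 45.46 minutes.
From t = 276 to t = 422: 1.8 × (1/2)^((422−276)/45.46) ≈ 0.1943 mg.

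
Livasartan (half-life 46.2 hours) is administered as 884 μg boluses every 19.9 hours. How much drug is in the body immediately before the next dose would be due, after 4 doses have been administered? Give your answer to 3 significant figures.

The 4 doses were given 79.6, 59.7, 39.8, 19.9 hours ago.
Total = 884·(1/2)^(79.6/46.2) + 884·(1/2)^(59.7/46.2) + 884·(1/2)^(39.8/46.2) + 884·(1/2)^(19.9/46.2)
      = 267.79 + 360.96 + 486.55 + 655.82 ≈ 1771.1 μg.

1770 μg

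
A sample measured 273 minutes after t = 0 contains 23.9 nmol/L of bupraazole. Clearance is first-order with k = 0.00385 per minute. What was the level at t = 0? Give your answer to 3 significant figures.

t½ = ln 2 / k = 0.69315 / 0.00385 ≈ 180.04 minutes.
Number of half-lives elapsed: n = 273/180.04 ≈ 1.5163.
A₀ = A × 2^n = 23.9 × 2^1.5163 = 23.9 × 2.8607 ≈ 68.37 nmol/L.

68.4 nmol/L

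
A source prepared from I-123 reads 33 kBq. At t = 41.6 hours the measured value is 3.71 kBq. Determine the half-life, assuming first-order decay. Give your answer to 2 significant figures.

13 hours

A/A₀ = 3.71/33 ≈ 0.11242.
n = log₂(8.8949) ≈ 3.153 half-lives elapsed in 41.6 hours.
t½ = 41.6/3.153 ≈ 13.194 hours.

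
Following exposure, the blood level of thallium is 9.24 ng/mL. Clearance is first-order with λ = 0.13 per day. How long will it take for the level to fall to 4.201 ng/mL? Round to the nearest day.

6 days

t½ = ln 2 / λ = 0.69315 / 0.13 ≈ 5.3319 days.
Fraction remaining = 4.201/9.24 ≈ 0.45465.
n = log₂(9.24/4.201) = ln(2.1995)/ln 2 ≈ 1.1372 half-lives.
t = n × t½ = 1.1372 × 5.3319 ≈ 6.0632 days.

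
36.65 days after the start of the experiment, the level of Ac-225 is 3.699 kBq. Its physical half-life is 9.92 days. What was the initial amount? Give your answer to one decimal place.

Number of half-lives elapsed: n = 36.65/9.92 ≈ 3.6946.
A₀ = A × 2^n = 3.699 × 2^3.6946 = 3.699 × 12.947 ≈ 47.891 kBq.

47.9 kBq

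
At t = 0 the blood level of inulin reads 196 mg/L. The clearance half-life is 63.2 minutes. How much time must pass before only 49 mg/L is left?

49/196 = 1/4, so 2 half-lives have elapsed.
t = 2 × 63.2 = 126.4 minutes.

126.4 minutes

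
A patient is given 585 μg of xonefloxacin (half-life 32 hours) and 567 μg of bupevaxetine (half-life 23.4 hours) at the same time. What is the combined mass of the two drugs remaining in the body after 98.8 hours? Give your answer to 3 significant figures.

xonefloxacin: 585 × (1/2)^(98.8/32) = 585 × (1/2)^3.0875 ≈ 68.822 μg.
bupevaxetine: 567 × (1/2)^(98.8/23.4) = 567 × (1/2)^4.2222 ≈ 30.379 μg.
Total = 68.822 + 30.379 ≈ 99.2 μg.

99.2 μg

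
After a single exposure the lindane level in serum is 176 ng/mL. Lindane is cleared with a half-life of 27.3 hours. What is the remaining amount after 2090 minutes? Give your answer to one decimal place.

72.7 ng/mL

Convert the elapsed time: 2090 minutes = 34.8333 hours.
Number of half-lives: n = 34.8333/27.3 ≈ 1.2759.
Remaining = 176 × (1/2)^1.2759 = 176 × 0.41295 ≈ 72.68 ng/mL.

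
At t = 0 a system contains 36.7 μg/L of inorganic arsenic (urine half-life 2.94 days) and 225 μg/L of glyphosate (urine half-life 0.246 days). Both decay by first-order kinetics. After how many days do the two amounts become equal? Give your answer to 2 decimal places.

0.70 days

Set 36.7·(1/2)^(t/2.94) = 225·(1/2)^(t/0.246).
Taking log₂: log₂(36.7/225) = t·(1/2.94 − 1/0.246).
log₂(0.16311) = -2.6161; 1/2.94 − 1/0.246 = -3.7249.
t = -2.6161 / -3.7249 ≈ 0.70232 days.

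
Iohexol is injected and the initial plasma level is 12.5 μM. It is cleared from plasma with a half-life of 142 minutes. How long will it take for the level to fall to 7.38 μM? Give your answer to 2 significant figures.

Fraction remaining = 7.38/12.5 ≈ 0.5904.
n = log₂(12.5/7.38) = ln(1.6938)/ln 2 ≈ 0.76024 half-lives.
t = n × t½ = 0.76024 × 142 ≈ 107.95 minutes.

110 minutes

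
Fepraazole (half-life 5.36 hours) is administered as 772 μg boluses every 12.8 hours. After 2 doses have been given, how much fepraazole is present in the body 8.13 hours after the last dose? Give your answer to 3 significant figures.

The 2 doses were given 20.93, 8.13 hours ago.
Total = 772·(1/2)^(20.93/5.36) + 772·(1/2)^(8.13/5.36)
      = 51.539 + 269.78 ≈ 321.32 μg.

321 μg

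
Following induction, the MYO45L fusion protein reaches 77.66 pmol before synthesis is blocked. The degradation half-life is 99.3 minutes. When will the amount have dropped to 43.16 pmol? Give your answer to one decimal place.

84.2 minutes

Fraction remaining = 43.16/77.66 ≈ 0.55576.
n = log₂(77.66/43.16) = ln(1.7994)/ln 2 ≈ 0.84748 half-lives.
t = n × t½ = 0.84748 × 99.3 ≈ 84.154 minutes.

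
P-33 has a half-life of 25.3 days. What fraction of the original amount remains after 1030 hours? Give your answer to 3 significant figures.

1030 hours = 42.9167 days.
n = 42.9167/25.3 ≈ 1.6963 half-lives.
Fraction remaining = (1/2)^1.6963 ≈ 0.30857.

0.309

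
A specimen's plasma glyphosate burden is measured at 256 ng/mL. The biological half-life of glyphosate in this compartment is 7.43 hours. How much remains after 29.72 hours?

16 ng/mL

Elapsed time is 4 half-lives (29.72/7.43).
Each half-life halves the amount: 256 × (1/2)^4 = 256/16 = 16 ng/mL.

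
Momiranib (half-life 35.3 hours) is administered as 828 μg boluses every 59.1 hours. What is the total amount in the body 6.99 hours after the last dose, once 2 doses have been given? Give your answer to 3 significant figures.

The 2 doses were given 66.09, 6.99 hours ago.
Total = 828·(1/2)^(66.09/35.3) + 828·(1/2)^(6.99/35.3)
      = 226.17 + 721.81 ≈ 947.98 μg.

948 μg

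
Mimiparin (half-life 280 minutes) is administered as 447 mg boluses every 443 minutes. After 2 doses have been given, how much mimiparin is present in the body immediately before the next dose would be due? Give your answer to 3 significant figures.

199 mg

The 2 doses were given 886, 443 minutes ago.
Total = 447·(1/2)^(886/280) + 447·(1/2)^(443/280)
      = 49.861 + 149.29 ≈ 199.15 mg.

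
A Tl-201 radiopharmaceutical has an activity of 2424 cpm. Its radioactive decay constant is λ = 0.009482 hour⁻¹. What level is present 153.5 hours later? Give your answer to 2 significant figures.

t½ = ln 2 / λ = 0.69315 / 0.009482 ≈ 73.101 hours.
Number of half-lives: n = 153.5/73.101 ≈ 2.0998.
Remaining = 2424 × (1/2)^2.0998 = 2424 × 0.23329 ≈ 565.49 cpm.

570 cpm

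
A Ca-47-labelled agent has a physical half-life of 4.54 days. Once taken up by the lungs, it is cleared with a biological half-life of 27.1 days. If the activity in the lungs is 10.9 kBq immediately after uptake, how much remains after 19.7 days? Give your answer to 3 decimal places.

0.325 kBq

1/t_eff = 1/t_phys + 1/t_biol = 1/4.54 + 1/27.1 = 0.25716 per day.
t_eff = 4.54 × 27.1 / (4.54 + 27.1) ≈ 3.8886 days.
Remaining = 10.9 × (1/2)^(19.7/3.8886) = 10.9 × (1/2)^5.0661 ≈ 0.32536 kBq.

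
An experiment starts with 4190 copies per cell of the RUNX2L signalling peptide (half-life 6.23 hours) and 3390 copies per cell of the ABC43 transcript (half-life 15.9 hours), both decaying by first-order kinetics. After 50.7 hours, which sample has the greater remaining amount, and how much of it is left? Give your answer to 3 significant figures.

RUNX2L signalling peptide: 4190 × (1/2)^8.138 ≈ 14.874 copies per cell.
ABC43 transcript: 3390 × (1/2)^3.1887 ≈ 371.8 copies per cell.
ABC43 transcript has more remaining, at ≈ 371.8 copies per cell.

ABC43 transcript, 372 copies per cell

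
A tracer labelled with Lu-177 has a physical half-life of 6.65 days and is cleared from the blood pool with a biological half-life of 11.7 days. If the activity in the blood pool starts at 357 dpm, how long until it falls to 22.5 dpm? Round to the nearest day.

17 days

1/t_eff = 1/t_phys + 1/t_biol = 1/6.65 + 1/11.7 = 0.23585 per day.
t_eff = 6.65 × 11.7 / (6.65 + 11.7) ≈ 4.2401 days.
n = log₂(357/22.5) ≈ 3.9879; t = 3.9879 × 4.2401 ≈ 16.909 days.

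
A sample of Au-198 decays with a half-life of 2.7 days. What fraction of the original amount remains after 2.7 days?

0.5

n = 2.7/2.7 ≈ 1 half-life.
Fraction remaining = (1/2)^1 ≈ 0.5.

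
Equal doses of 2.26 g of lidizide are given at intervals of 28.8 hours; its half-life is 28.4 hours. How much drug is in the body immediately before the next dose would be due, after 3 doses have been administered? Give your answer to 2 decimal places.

The 3 doses were given 86.4, 57.6, 28.8 hours ago.
Total = 2.26·(1/2)^(86.4/28.4) + 2.26·(1/2)^(57.6/28.4) + 2.26·(1/2)^(28.8/28.4)
      = 0.27435 + 0.55408 + 1.119 ≈ 1.9474 g.

1.95 g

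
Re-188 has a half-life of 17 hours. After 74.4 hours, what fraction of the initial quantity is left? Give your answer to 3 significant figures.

0.0481

n = 74.4/17 ≈ 4.3765 half-lives.
Fraction remaining = (1/2)^4.3765 ≈ 0.048145.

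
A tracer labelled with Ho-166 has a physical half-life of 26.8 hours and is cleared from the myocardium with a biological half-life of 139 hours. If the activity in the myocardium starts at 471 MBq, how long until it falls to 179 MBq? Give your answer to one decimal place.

31.4 hours

1/t_eff = 1/t_phys + 1/t_biol = 1/26.8 + 1/139 = 0.044508 per hour.
t_eff = 26.8 × 139 / (26.8 + 139) ≈ 22.468 hours.
n = log₂(471/179) ≈ 1.3958; t = 1.3958 × 22.468 ≈ 31.36 hours.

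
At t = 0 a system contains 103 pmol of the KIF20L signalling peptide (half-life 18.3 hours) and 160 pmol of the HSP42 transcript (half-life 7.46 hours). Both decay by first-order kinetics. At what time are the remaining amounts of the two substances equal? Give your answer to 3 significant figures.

Set 103·(1/2)^(t/18.3) = 160·(1/2)^(t/7.46).
Taking log₂: log₂(103/160) = t·(1/18.3 − 1/7.46).
log₂(0.64375) = -0.63543; 1/18.3 − 1/7.46 = -0.079403.
t = -0.63543 / -0.079403 ≈ 8.0025 hours.

8.00 hours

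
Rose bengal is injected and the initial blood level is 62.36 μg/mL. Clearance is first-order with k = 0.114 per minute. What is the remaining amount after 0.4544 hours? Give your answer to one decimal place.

t½ = ln 2 / k = 0.69315 / 0.114 ≈ 6.0802 minutes.
Convert the elapsed time: 0.4544 hours = 27.264 minutes.
Number of half-lives: n = 27.264/6.0802 ≈ 4.484.
Remaining = 62.36 × (1/2)^4.484 = 62.36 × 0.044686 ≈ 2.7866 μg/mL.

2.8 μg/mL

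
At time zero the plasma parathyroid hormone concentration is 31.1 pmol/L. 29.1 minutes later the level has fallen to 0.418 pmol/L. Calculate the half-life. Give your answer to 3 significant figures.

4.68 minutes

A/A₀ = 0.418/31.1 ≈ 0.013441.
n = log₂(74.402) ≈ 6.2173 half-lives elapsed in 29.1 minutes.
t½ = 29.1/6.2173 ≈ 4.6805 minutes.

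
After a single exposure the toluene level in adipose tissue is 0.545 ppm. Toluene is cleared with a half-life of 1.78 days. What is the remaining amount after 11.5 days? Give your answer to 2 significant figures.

0.0062 ppm

Number of half-lives: n = 11.5/1.78 ≈ 6.4607.
Remaining = 0.545 × (1/2)^6.4607 = 0.545 × 0.011354 ≈ 0.0061879 ppm.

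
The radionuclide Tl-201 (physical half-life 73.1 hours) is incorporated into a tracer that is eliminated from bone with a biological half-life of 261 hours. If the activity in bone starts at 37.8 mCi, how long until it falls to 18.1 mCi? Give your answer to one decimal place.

60.7 hours

1/t_eff = 1/t_phys + 1/t_biol = 1/73.1 + 1/261 = 0.017511 per hour.
t_eff = 73.1 × 261 / (73.1 + 261) ≈ 57.106 hours.
n = log₂(37.8/18.1) ≈ 1.0624; t = 1.0624 × 57.106 ≈ 60.669 hours.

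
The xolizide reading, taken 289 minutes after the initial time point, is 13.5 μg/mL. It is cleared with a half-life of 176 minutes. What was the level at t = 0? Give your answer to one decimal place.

42.1 μg/mL

Number of half-lives elapsed: n = 289/176 ≈ 1.642.
A₀ = A × 2^n = 13.5 × 2^1.642 = 13.5 × 3.1211 ≈ 42.135 μg/mL.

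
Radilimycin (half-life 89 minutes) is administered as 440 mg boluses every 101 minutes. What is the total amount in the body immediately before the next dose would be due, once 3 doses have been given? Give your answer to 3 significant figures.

333 mg

The 3 doses were given 303, 202, 101 minutes ago.
Total = 440·(1/2)^(303/89) + 440·(1/2)^(202/89) + 440·(1/2)^(101/89)
      = 41.553 + 91.246 + 200.37 ≈ 333.17 mg.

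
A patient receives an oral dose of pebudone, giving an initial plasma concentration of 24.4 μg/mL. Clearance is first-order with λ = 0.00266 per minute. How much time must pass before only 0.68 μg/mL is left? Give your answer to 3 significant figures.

t½ = ln 2 / λ = 0.69315 / 0.00266 ≈ 260.58 minutes.
Fraction remaining = 0.68/24.4 ≈ 0.027869.
n = log₂(24.4/0.68) = ln(35.882)/ln 2 ≈ 5.1652 half-lives.
t = n × t½ = 5.1652 × 260.58 ≈ 1346 minutes.

1350 minutes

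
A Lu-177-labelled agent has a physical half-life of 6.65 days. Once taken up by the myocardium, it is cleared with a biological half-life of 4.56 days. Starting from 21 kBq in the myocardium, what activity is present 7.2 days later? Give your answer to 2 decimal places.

3.32 kBq

1/t_eff = 1/t_phys + 1/t_biol = 1/6.65 + 1/4.56 = 0.36967 per day.
t_eff = 6.65 × 4.56 / (6.65 + 4.56) ≈ 2.7051 days.
Remaining = 21 × (1/2)^(7.2/2.7051) = 21 × (1/2)^2.6617 ≈ 3.3188 kBq.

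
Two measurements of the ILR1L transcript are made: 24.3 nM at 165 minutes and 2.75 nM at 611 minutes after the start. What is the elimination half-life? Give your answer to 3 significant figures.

Over Δt = 611 − 165 = 446 minutes, the level fell by a factor of 24.3/2.75 ≈ 8.8364.
n = log₂(8.8364) ≈ 3.1435 half-lives, so t½ = 446/3.1435 ≈ 141.88 minutes.

142 minutes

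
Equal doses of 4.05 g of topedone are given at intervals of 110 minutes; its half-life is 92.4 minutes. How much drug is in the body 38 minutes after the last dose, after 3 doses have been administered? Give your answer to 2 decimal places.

The 3 doses were given 258, 148, 38 minutes ago.
Total = 4.05·(1/2)^(258/92.4) + 4.05·(1/2)^(148/92.4) + 4.05·(1/2)^(38/92.4)
      = 0.58468 + 1.3344 + 3.0455 ≈ 4.9646 g.

4.96 g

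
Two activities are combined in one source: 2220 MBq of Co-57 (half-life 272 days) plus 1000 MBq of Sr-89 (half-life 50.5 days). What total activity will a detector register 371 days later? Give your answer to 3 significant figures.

869 MBq

Co-57: 2220 × (1/2)^(371/272) = 2220 × (1/2)^1.364 ≈ 862.5 MBq.
Sr-89: 1000 × (1/2)^(371/50.5) = 1000 × (1/2)^7.3465 ≈ 6.1443 MBq.
Total = 862.5 + 6.1443 ≈ 868.64 MBq.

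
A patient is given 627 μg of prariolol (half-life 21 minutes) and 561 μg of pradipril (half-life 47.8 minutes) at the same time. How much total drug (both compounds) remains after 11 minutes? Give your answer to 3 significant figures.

914 μg

prariolol: 627 × (1/2)^(11/21) = 627 × (1/2)^0.52381 ≈ 436.1 μg.
pradipril: 561 × (1/2)^(11/47.8) = 561 × (1/2)^0.23013 ≈ 478.29 μg.
Total = 436.1 + 478.29 ≈ 914.39 μg.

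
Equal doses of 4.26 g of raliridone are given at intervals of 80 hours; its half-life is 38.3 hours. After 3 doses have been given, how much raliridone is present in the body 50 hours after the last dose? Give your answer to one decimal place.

The 3 doses were given 210, 130, 50 hours ago.
Total = 4.26·(1/2)^(210/38.3) + 4.26·(1/2)^(130/38.3) + 4.26·(1/2)^(50/38.3)
      = 0.095247 + 0.40517 + 1.7235 ≈ 2.224 g.

2.2 g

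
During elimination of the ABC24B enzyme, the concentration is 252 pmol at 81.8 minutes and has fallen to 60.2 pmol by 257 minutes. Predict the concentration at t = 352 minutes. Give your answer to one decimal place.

27.7 pmol

Over Δt = 257 − 81.8 = 175.2 minutes, the level fell by a factor of 252/60.2 ≈ 4.186.
n = log₂(4.186) ≈ 2.0656 half-lives, so t½ = 175.2/2.0656 ≈ 84.818 minutes.
From t = 257 to t = 352: 60.2 × (1/2)^((352−257)/84.818) ≈ 27.697 pmol.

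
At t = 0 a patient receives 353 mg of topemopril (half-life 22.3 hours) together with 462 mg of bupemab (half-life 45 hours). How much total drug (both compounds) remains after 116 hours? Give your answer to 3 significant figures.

topemopril: 353 × (1/2)^(116/22.3) = 353 × (1/2)^5.2018 ≈ 9.5913 mg.
bupemab: 462 × (1/2)^(116/45) = 462 × (1/2)^2.5778 ≈ 77.384 mg.
Total = 9.5913 + 77.384 ≈ 86.976 mg.

87.0 mg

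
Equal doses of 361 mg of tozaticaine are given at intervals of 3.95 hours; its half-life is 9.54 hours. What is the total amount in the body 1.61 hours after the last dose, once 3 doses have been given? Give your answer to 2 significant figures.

The 3 doses were given 9.51, 5.56, 1.61 hours ago.
Total = 361·(1/2)^(9.51/9.54) + 361·(1/2)^(5.56/9.54) + 361·(1/2)^(1.61/9.54)
      = 180.89 + 241.03 + 321.15 ≈ 743.07 mg.

740 mg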